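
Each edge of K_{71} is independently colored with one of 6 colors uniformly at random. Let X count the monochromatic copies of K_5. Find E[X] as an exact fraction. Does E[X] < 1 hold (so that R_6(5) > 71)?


E[X] = C(71, 5) · 6^{1 − 10} = 13019909 · 6^{−9} = 13019909/10077696.
As a reduced fraction: E[X] = 13019909/10077696 ≈ 1.292.
Is E[X] < 1? NO.
Since E[X] ≥ 1, the first-moment bound is inconclusive at n = 71; it does NOT by itself certify R_6(5) > 71.

E[X] = 13019909/10077696 ≈ 1.292; E[X] ≥ 1; first-moment method inconclusive here.


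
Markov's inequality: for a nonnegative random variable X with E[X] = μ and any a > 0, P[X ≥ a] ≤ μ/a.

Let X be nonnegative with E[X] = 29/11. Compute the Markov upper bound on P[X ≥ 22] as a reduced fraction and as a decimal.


μ = E[X] = 29/11, a = 22.
Markov: P[X ≥ 22] ≤ μ/a = (29/11)/22 = 29/242.
Numerically: ≈ 0.1198.
(Since a = 22 > μ = 2.6364, the bound 29/242 is < 1 and informative.)

P[X ≥ 22] ≤ 29/242 ≈ 0.1198.


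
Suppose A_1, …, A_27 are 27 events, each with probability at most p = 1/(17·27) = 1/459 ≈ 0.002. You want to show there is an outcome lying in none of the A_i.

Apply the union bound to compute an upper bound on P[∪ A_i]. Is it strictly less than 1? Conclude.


Union bound: P[∪_{i=1}^{27} A_i] ≤ Σ_i P[A_i] ≤ 27·p = 27·(1/459) = 1/17.
Numerically: 1/17 ≈ 0.059.
Is 1/17 < 1? YES.
Since P[∪ A_i] ≤ 1/17 < 1, the complement has P[∩ A_i^c] ≥ 1 − 1/17 = 16/17 > 0, so some outcome avoids every A_i.

27·p = 1/17 ≈ 0.059; existence CERTIFIED by the union bound.


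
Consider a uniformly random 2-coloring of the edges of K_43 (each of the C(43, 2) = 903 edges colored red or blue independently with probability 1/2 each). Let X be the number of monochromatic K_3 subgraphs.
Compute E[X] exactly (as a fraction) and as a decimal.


Let X = Σ_S X_S over the C(43, 3) = 12341 subsets S of size 3, where X_S = 1 if the K_3 on S is monochromatic.
For a fixed S, the K_3 on S has C(3, 2) = 3 edges. P[all 3 edges red] = (1/2)^3, and likewise for blue, so P[monochromatic] = 2·(1/2)^3 = 2^{1 − 3} = 1/4.
By linearity of expectation: E[X] = C(43, 3) · 2^{1 − 3} = 12341 · 1/4 = 12341/4.
Numerically: E[X] ≈ 3085.250000.

E[X] = C(43,3)·2^(1−C(3,2)) = 12341/4 ≈ 3085.250000.


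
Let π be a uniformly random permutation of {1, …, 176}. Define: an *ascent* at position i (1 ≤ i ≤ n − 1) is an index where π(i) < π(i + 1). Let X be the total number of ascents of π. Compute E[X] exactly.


Write X = Σ X_I over i = 1, …, 175, with X_I the indicator of one ascent.
There are 175 indicators.
For each fixed i, the pair (π(i), π(i+1)) is a uniformly random ordered pair of distinct values from {1, …, 176}; by symmetry P[π(i) < π(i+1)] = 1/2.
By linearity: E[X] = 175 · (1/2) = (176 − 1) · (1/2) = 175/2 ≈ 87.5000.

E[X] = 175/2 = 87.5000.


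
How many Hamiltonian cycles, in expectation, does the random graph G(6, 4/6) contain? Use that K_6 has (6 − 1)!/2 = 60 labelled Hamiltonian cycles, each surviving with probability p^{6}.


K_6 has (6 − 1)!/2 = 60 labelled Hamiltonian cycles.
For each such Hamiltonian cycle H, let X_H = 1 if all 6 edges of H are present in G. Then P[X_H = 1] = p^{6} = (2/3)^{6} = 64/729.
By linearity of expectation: E[X] = Σ_H E[X_H] = 60 · p^{6} = 60 · 64/729 = 1280/243.
Numerically: E[X] ≈ 5.26749.

E[X] = 60 · (2/3)^{6} = 1280/243 ≈ 5.26749.


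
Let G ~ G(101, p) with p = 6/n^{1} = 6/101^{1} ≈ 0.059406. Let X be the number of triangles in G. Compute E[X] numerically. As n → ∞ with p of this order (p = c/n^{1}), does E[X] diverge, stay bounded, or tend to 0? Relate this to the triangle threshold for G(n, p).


Number of potential triangles: C(101, 3) = 166650.
Each occurs with probability p³ ≈ (0.059406)³ ≈ 2.0964747e-04.
By linearity: E[X] = C(101, 3)·p³ ≈ 166650 · 2.0964747e-04 ≈ 34.93775.
Here α = 1, so p = 6/n is exactly at the triangle threshold p ~ 1/n. Asymptotically E[X] → c³/6 = 6³/6 = 36 ≈ 36.00000, a bounded constant. In this regime the triangle count is asymptotically Poisson(c³/6).

E[X] ≈ 34.93775; in regime p = Θ(1/n^{1}) E[X] stays bounded (at the triangle threshold p ~ 1/n).


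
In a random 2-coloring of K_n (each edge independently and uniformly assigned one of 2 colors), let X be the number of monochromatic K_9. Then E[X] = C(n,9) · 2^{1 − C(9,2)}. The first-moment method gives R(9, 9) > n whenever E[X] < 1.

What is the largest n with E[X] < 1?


We need C(n, 9) · 2^{1 − 36} < 1, i.e. C(n, 9) < 2^{36 − 1} = 34359738368.
Check values of n near the boundary:
  n = 62: C(62, 9) = 20286591270; 20286591270 < 34359738368? YES
  n = 63: C(63, 9) = 23667689815; 23667689815 < 34359738368? YES
  n = 64: C(64, 9) = 27540584512; 27540584512 < 34359738368? YES
  n = 65: C(65, 9) = 31966749880; 31966749880 < 34359738368? YES
  n = 66: C(66, 9) = 37014131440; 37014131440 < 34359738368? NO
  n = 67: C(67, 9) = 42757703560; 42757703560 < 34359738368? NO
The largest n with C(n, 9) < 34359738368 is n = 65 (where E[X] = 3995843735/4294967296 ≈ 0.930). Hence R(9, 9) > 65, i.e. R(9, 9) ≥ 66.

Largest n = 65; hence R(9, 9) > 65.


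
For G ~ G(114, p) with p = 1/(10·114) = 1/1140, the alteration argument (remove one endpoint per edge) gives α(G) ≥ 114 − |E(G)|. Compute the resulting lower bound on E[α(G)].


E[|E(G)|] = C(114, 2)·p = 6441 · (1/1140) = 113/20.
E[α(G)] ≥ n − E[|E(G)|] = 114 − 113/20 = 2167/20.
Numerically: ≈ 108.350.
(This is only a lower bound; the true E[α(G)] may be larger.)

E[α(G)] ≥ 2167/20 ≈ 108.350.


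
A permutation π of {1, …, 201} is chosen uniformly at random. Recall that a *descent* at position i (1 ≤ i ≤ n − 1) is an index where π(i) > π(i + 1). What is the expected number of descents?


Write X = Σ X_I over i = 1, …, 200, with X_I the indicator of one descent.
There are 200 indicators.
For each fixed i, the pair (π(i), π(i+1)) is a uniformly random ordered pair of distinct values from {1, …, 201}; by symmetry P[π(i) > π(i+1)] = 1/2.
By linearity: E[X] = 200 · (1/2) = (201 − 1) · (1/2) = 100 ≈ 100.000000.

E[X] = 100 = 100.000000.


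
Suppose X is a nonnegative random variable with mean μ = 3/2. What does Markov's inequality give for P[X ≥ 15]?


μ = E[X] = 3/2, a = 15.
Markov: P[X ≥ 15] ≤ μ/a = (3/2)/15 = 1/10.
Numerically: ≈ 0.100000.
(Since a = 15 > μ = 1.500000, the bound 1/10 is < 1 and informative.)

P[X ≥ 15] ≤ 1/10 ≈ 0.100000.


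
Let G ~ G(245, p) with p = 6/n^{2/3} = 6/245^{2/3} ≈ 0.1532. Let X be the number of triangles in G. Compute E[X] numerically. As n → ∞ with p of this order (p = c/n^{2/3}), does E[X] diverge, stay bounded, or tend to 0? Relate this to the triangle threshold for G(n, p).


Number of potential triangles: C(245, 3) = 2421090.
Each occurs with probability p³ ≈ (0.1532)³ ≈ 3.598501e-03.
By linearity: E[X] = C(245, 3)·p³ ≈ 2421090 · 3.598501e-03 ≈ 8712.2939.
Since α = 2/3 < 1, p = c/n^{2/3} ≫ 1/n is above the triangle threshold p ~ 1/n. Asymptotically E[X] ~ (c³/6)·n^{3(1−α)} = (6³/6)·n^{1} → ∞; triangles are abundant w.h.p.

E[X] ≈ 8712.2939; in regime p = Θ(1/n^{2/3}) E[X] diverges (above the triangle threshold p ~ 1/n).


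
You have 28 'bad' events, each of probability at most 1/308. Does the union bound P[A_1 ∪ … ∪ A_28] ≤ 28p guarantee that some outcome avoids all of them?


Union bound: P[∪_{i=1}^{28} A_i] ≤ Σ_i P[A_i] ≤ 28·p = 28·(1/308) = 1/11.
Numerically: 1/11 ≈ 0.09091.
Is 1/11 < 1? YES.
Since P[∪ A_i] ≤ 1/11 < 1, the complement has P[∩ A_i^c] ≥ 1 − 1/11 = 10/11 > 0, so some outcome avoids every A_i.

28·p = 1/11 ≈ 0.09091; existence CERTIFIED by the union bound.


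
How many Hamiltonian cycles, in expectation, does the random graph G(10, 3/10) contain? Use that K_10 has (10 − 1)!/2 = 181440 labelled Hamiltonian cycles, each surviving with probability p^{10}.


K_10 has (10 − 1)!/2 = 181440 labelled Hamiltonian cycles.
For each such Hamiltonian cycle H, let X_H = 1 if all 10 edges of H are present in G. Then P[X_H = 1] = p^{10} = (3/10)^{10} = 59049/10000000000.
By linearity of expectation: E[X] = Σ_H E[X_H] = 181440 · p^{10} = 181440 · 59049/10000000000 = 33480783/31250000.
Numerically: E[X] ≈ 1.07.

E[X] = 181440 · (3/10)^{10} = 33480783/31250000 ≈ 1.07.


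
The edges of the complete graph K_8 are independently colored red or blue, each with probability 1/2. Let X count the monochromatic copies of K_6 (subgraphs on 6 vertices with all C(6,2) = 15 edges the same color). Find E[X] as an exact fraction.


Let X = Σ_S X_S over the C(8, 6) = 28 subsets S of size 6, where X_S = 1 if the K_6 on S is monochromatic.
For a fixed S, the K_6 on S has C(6, 2) = 15 edges. P[all 15 edges red] = (1/2)^15, and likewise for blue, so P[monochromatic] = 2·(1/2)^15 = 2^{1 − 15} = 1/16384.
By linearity of expectation: E[X] = C(8, 6) · 2^{1 − 15} = 28 · 1/16384 = 7/4096.
Numerically: E[X] ≈ 0.00171.

E[X] = C(8,6)·2^(1−C(6,2)) = 7/4096 ≈ 0.00171.


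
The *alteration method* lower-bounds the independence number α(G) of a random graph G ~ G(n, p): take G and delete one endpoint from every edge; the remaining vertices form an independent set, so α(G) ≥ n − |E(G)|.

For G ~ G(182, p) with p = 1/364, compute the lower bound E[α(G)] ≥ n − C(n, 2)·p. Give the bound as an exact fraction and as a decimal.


E[|E(G)|] = C(182, 2)·p = 16471 · (1/364) = 181/4.
E[α(G)] ≥ n − E[|E(G)|] = 182 − 181/4 = 547/4.
Numerically: ≈ 136.7500.
(This is only a lower bound; the true E[α(G)] may be larger.)

E[α(G)] ≥ 547/4 ≈ 136.7500.


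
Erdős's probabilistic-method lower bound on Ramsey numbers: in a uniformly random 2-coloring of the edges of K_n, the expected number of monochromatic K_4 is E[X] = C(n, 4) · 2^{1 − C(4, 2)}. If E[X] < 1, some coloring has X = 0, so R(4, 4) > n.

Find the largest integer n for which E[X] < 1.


We need C(n, 4) · 2^{1 − 6} < 1, i.e. C(n, 4) < 2^{6 − 1} = 32.
Check values of n near the boundary:
  n = 4: C(4, 4) = 1; 1 < 32? YES
  n = 5: C(5, 4) = 5; 5 < 32? YES
  n = 6: C(6, 4) = 15; 15 < 32? YES
  n = 7: C(7, 4) = 35; 35 < 32? NO
The largest n with C(n, 4) < 32 is n = 6 (where E[X] = 15/32 ≈ 0.4687500). Hence R(4, 4) > 6, i.e. R(4, 4) ≥ 7.

Largest n = 6; hence R(4, 4) > 6.


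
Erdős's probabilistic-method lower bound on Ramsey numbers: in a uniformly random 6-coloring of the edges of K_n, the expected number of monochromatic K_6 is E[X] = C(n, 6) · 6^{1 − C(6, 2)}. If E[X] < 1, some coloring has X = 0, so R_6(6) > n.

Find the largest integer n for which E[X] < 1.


We need C(n, 6) · 6^{1 − 15} < 1, i.e. C(n, 6) < 6^{15 − 1} = 78364164096.
Check values of n near the boundary:
  n = 196: C(196, 6) = 72887293024; 72887293024 < 78364164096? YES
  n = 197: C(197, 6) = 75176946208; 75176946208 < 78364164096? YES
  n = 198: C(198, 6) = 77526225777; 77526225777 < 78364164096? YES
  n = 199: C(199, 6) = 79936367511; 79936367511 < 78364164096? NO
  n = 200: C(200, 6) = 82408626300; 82408626300 < 78364164096? NO
  n = 201: C(201, 6) = 84944276340; 84944276340 < 78364164096? NO
The largest n with C(n, 6) < 78364164096 is n = 198 (where E[X] = 25842075259/26121388032 ≈ 0.9893). Hence R_6(6) > 198, i.e. R_6(6) ≥ 199.

Largest n = 198; hence R_6(6) > 198.


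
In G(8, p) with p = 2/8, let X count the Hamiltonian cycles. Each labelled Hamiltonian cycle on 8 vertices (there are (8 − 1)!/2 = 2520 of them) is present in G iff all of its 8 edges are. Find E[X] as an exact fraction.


K_8 has (8 − 1)!/2 = 2520 labelled Hamiltonian cycles.
For each such Hamiltonian cycle H, let X_H = 1 if all 8 edges of H are present in G. Then P[X_H = 1] = p^{8} = (1/4)^{8} = 1/65536.
Summing the indicators: E[X] = Σ_H E[X_H] = 2520 · p^{8} = 2520 · 1/65536 = 315/8192.
Numerically: E[X] ≈ 0.0385.

E[X] = 2520 · (1/4)^{8} = 315/8192 ≈ 0.0385.


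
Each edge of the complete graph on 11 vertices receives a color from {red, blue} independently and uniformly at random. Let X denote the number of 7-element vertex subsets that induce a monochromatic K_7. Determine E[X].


Let X = Σ_S X_S over the C(11, 7) = 330 subsets S of size 7, where X_S = 1 if the K_7 on S is monochromatic.
For a fixed S, the K_7 on S has C(7, 2) = 21 edges. P[all 21 edges red] = (1/2)^21, and likewise for blue, so P[monochromatic] = 2·(1/2)^21 = 2^{1 − 21} = 1/1048576.
Summing: E[X] = C(11, 7) · 2^{1 − 21} = 330 · 1/1048576 = 165/524288.
Numerically: E[X] ≈ 0.00031.

E[X] = C(11,7)·2^(1−C(7,2)) = 165/524288 ≈ 0.00031.


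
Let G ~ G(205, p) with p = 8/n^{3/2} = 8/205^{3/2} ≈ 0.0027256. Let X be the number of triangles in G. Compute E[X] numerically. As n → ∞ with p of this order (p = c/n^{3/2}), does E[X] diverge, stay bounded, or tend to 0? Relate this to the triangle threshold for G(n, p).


Number of potential triangles: C(205, 3) = 1414910.
Each occurs with probability p³ ≈ (0.0027256)³ ≈ 2.0247788e-08.
By linearity: E[X] = C(205, 3)·p³ ≈ 1414910 · 2.0247788e-08 ≈ 0.02865.
Since α = 3/2 > 1, p = c/n^{3/2} = o(1/n) is below the triangle threshold p ~ 1/n. Asymptotically E[X] ~ (c³/6)·n^{3(1−α)} = (8³/6)·n^{-1.5} → 0, so by Markov's inequality G has no triangles w.h.p.

E[X] ≈ 0.02865; in regime p = Θ(1/n^{3/2}) E[X] tends to 0 (below the triangle threshold p ~ 1/n).


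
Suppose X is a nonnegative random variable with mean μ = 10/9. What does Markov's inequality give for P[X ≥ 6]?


μ = E[X] = 10/9, a = 6.
Markov: P[X ≥ 6] ≤ μ/a = (10/9)/6 = 5/27.
Numerically: ≈ 0.185.
(Since a = 6 > μ = 1.111, the bound 5/27 is < 1 and informative.)

P[X ≥ 6] ≤ 5/27 ≈ 0.185.


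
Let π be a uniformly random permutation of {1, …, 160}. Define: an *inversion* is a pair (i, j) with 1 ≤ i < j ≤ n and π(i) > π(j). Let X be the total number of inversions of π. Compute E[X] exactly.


Write X = Σ X_I over the C(160, 2) = 12720 pairs i < j, with X_I the indicator of one inversion.
There are 12720 indicators.
For each fixed pair i < j, the values π(i) and π(j) are two distinct elements of {1, …, 160} in uniformly random order; by symmetry P[π(i) > π(j)] = 1/2.
By linearity: E[X] = 12720 · (1/2) = C(160, 2) · (1/2) = 12720/2 = 6360 ≈ 6360.00000.

E[X] = 6360 = 6360.00000.


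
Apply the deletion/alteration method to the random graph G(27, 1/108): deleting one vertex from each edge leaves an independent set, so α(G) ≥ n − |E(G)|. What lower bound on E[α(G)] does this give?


E[|E(G)|] = C(27, 2)·p = 351 · (1/108) = 13/4.
E[α(G)] ≥ n − E[|E(G)|] = 27 − 13/4 = 95/4.
Numerically: ≈ 23.7500.
(This is only a lower bound; the true E[α(G)] may be larger.)

E[α(G)] ≥ 95/4 ≈ 23.7500.


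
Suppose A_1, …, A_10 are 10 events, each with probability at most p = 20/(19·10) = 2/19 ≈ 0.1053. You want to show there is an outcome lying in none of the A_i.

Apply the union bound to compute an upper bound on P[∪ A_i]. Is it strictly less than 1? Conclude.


Union bound: P[∪_{i=1}^{10} A_i] ≤ Σ_i P[A_i] ≤ 10·p = 10·(2/19) = 20/19.
Numerically: 20/19 ≈ 1.0526.
Is 20/19 < 1? NO.
Since the bound 20/19 is ≥ 1, the union bound is uninformative here; it does NOT by itself certify existence.

10·p = 20/19 ≈ 1.0526; existence NOT certified by the union bound.


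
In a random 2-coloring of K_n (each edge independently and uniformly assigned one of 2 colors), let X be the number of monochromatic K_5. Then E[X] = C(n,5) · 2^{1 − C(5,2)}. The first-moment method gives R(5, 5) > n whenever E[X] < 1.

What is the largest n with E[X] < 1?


We need C(n, 5) · 2^{1 − 10} < 1, i.e. C(n, 5) < 2^{10 − 1} = 512.
Check values of n near the boundary:
  n = 10: C(10, 5) = 252; 252 < 512? YES
  n = 11: C(11, 5) = 462; 462 < 512? YES
  n = 12: C(12, 5) = 792; 792 < 512? NO
  n = 13: C(13, 5) = 1287; 1287 < 512? NO
  n = 14: C(14, 5) = 2002; 2002 < 512? NO
The largest n with C(n, 5) < 512 is n = 11 (where E[X] = 231/256 ≈ 0.90234). Hence R(5, 5) > 11, i.e. R(5, 5) ≥ 12.

Largest n = 11; hence R(5, 5) > 11.


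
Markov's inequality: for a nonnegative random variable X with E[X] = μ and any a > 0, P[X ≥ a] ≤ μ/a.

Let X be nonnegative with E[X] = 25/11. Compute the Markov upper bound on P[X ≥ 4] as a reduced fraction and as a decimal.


μ = E[X] = 25/11, a = 4.
Markov: P[X ≥ 4] ≤ μ/a = (25/11)/4 = 25/44.
Numerically: ≈ 0.568.
(Since a = 4 > μ = 2.273, the bound 25/44 is < 1 and informative.)

P[X ≥ 4] ≤ 25/44 ≈ 0.568.


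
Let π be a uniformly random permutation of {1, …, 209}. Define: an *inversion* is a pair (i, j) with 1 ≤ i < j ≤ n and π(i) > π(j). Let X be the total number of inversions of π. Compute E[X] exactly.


Write X = Σ X_I over the C(209, 2) = 21736 pairs i < j, with X_I the indicator of one inversion.
There are 21736 indicators.
For each fixed pair i < j, the values π(i) and π(j) are two distinct elements of {1, …, 209} in uniformly random order; by symmetry P[π(i) > π(j)] = 1/2.
By linearity: E[X] = 21736 · (1/2) = C(209, 2) · (1/2) = 21736/2 = 10868 ≈ 10868.00000.

E[X] = 10868 = 10868.00000.


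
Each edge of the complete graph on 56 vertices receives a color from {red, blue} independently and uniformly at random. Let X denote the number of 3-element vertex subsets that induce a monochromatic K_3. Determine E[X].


Let X = Σ_S X_S over the C(56, 3) = 27720 subsets S of size 3, where X_S = 1 if the K_3 on S is monochromatic.
For a fixed S, the K_3 on S has C(3, 2) = 3 edges. P[all 3 edges red] = (1/2)^3, and likewise for blue, so P[monochromatic] = 2·(1/2)^3 = 2^{1 − 3} = 1/4.
By linearity: E[X] = C(56, 3) · 2^{1 − 3} = 27720 · 1/4 = 6930.
Numerically: E[X] ≈ 6930.000000.

E[X] = C(56,3)·2^(1−C(3,2)) = 6930 ≈ 6930.000000.


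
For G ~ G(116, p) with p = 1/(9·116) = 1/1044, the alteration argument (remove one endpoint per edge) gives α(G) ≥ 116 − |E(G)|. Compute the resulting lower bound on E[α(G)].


E[|E(G)|] = C(116, 2)·p = 6670 · (1/1044) = 115/18.
E[α(G)] ≥ n − E[|E(G)|] = 116 − 115/18 = 1973/18.
Numerically: ≈ 109.611111.
(This is only a lower bound; the true E[α(G)] may be larger.)

E[α(G)] ≥ 1973/18 ≈ 109.611111.


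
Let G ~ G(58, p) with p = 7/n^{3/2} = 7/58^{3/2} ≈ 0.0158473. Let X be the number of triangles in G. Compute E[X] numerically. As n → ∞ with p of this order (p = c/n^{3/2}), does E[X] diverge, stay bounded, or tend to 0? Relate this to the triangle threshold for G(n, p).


Number of potential triangles: C(58, 3) = 30856.
Each occurs with probability p³ ≈ (0.0158473)³ ≈ 3.97986324e-06.
By linearity: E[X] = C(58, 3)·p³ ≈ 30856 · 3.97986324e-06 ≈ 0.122803.
Since α = 3/2 > 1, p = c/n^{3/2} = o(1/n) is below the triangle threshold p ~ 1/n. Asymptotically E[X] ~ (c³/6)·n^{3(1−α)} = (7³/6)·n^{-1.5} → 0, so by Markov's inequality G has no triangles w.h.p.

E[X] ≈ 0.122803; in regime p = Θ(1/n^{3/2}) E[X] tends to 0 (below the triangle threshold p ~ 1/n).


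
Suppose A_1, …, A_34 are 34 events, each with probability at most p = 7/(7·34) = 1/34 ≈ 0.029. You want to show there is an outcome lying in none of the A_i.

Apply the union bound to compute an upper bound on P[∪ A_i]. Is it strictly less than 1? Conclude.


Union bound: P[∪_{i=1}^{34} A_i] ≤ Σ_i P[A_i] ≤ 34·p = 34·(1/34) = 1.
Numerically: 1 ≈ 1.000.
Is 1 < 1? NO.
Since the bound 1 is ≥ 1, the union bound is uninformative here; it does NOT by itself certify existence.

34·p = 1 ≈ 1.000; existence NOT certified by the union bound.


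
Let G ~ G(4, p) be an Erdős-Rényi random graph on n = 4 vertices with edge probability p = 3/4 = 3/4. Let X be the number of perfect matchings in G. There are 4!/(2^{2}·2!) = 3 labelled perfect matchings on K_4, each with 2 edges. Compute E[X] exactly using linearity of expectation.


K_4 has 4!/(2^{2}·2!) = 3 labelled perfect matchings.
For each such perfect matching H, let X_H = 1 if all 2 edges of H are present in G. Then P[X_H = 1] = p^{2} = (3/4)^{2} = 9/16.
Summing the indicators: E[X] = Σ_H E[X_H] = 3 · p^{2} = 3 · 9/16 = 27/16.
Numerically: E[X] ≈ 1.6875.

E[X] = 3 · (3/4)^{2} = 27/16 ≈ 1.6875.


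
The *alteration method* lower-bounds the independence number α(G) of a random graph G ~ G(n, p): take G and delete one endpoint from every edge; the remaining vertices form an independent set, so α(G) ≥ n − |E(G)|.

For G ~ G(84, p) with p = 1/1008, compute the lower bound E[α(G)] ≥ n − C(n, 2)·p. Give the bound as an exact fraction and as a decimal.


E[|E(G)|] = C(84, 2)·p = 3486 · (1/1008) = 83/24.
E[α(G)] ≥ n − E[|E(G)|] = 84 − 83/24 = 1933/24.
Numerically: ≈ 80.542.
(This is only a lower bound; the true E[α(G)] may be larger.)

E[α(G)] ≥ 1933/24 ≈ 80.542.


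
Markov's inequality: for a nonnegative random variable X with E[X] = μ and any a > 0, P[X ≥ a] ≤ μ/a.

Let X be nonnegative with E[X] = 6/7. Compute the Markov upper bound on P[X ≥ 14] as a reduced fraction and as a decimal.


μ = E[X] = 6/7, a = 14.
Markov: P[X ≥ 14] ≤ μ/a = (6/7)/14 = 3/49.
Numerically: ≈ 0.061224.
(Since a = 14 > μ = 0.857143, the bound 3/49 is < 1 and informative.)

P[X ≥ 14] ≤ 3/49 ≈ 0.061224.


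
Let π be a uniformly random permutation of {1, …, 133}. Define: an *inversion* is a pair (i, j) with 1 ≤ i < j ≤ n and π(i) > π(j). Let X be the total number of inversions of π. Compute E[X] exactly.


Write X = Σ X_I over the C(133, 2) = 8778 pairs i < j, with X_I the indicator of one inversion.
There are 8778 indicators.
For each fixed pair i < j, the values π(i) and π(j) are two distinct elements of {1, …, 133} in uniformly random order; by symmetry P[π(i) > π(j)] = 1/2.
By linearity: E[X] = 8778 · (1/2) = C(133, 2) · (1/2) = 8778/2 = 4389 ≈ 4389.000.

E[X] = 4389 = 4389.000.


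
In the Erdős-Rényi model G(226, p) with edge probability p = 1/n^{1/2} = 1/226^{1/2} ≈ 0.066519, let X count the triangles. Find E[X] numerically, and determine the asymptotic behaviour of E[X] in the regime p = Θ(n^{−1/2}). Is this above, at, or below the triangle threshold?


Number of potential triangles: C(226, 3) = 1898400.
Each occurs with probability p³ ≈ (0.066519)³ ≈ 2.9433190e-04.
By linearity: E[X] = C(226, 3)·p³ ≈ 1898400 · 2.9433190e-04 ≈ 558.75969.
Since α = 1/2 < 1, p = c/n^{1/2} ≫ 1/n is above the triangle threshold p ~ 1/n. Asymptotically E[X] ~ (c³/6)·n^{3(1−α)} = (1³/6)·n^{1.5} → ∞; triangles are abundant w.h.p.

E[X] ≈ 558.75969; in regime p = Θ(1/n^{1/2}) E[X] diverges (above the triangle threshold p ~ 1/n).


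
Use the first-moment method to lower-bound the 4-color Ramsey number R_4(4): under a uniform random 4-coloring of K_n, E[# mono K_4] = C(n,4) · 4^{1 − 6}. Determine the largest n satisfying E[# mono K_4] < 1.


We need C(n, 4) · 4^{1 − 6} < 1, i.e. C(n, 4) < 4^{6 − 1} = 1024.
Check values of n near the boundary:
  n = 12: C(12, 4) = 495; 495 < 1024? YES
  n = 13: C(13, 4) = 715; 715 < 1024? YES
  n = 14: C(14, 4) = 1001; 1001 < 1024? YES
  n = 15: C(15, 4) = 1365; 1365 < 1024? NO
  n = 16: C(16, 4) = 1820; 1820 < 1024? NO
The largest n with C(n, 4) < 1024 is n = 14 (where E[X] = 1001/1024 ≈ 0.97754). Hence R_4(4) > 14, i.e. R_4(4) ≥ 15.

Largest n = 14; hence R_4(4) > 14.


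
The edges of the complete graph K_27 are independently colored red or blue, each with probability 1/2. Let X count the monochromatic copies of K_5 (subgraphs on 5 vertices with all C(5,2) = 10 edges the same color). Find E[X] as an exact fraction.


Let X = Σ_S X_S over the C(27, 5) = 80730 subsets S of size 5, where X_S = 1 if the K_5 on S is monochromatic.
For a fixed S, the K_5 on S has C(5, 2) = 10 edges. P[all 10 edges red] = (1/2)^10, and likewise for blue, so P[monochromatic] = 2·(1/2)^10 = 2^{1 − 10} = 1/512.
Summing: E[X] = C(27, 5) · 2^{1 − 10} = 80730 · 1/512 = 40365/256.
Numerically: E[X] ≈ 157.676.

E[X] = C(27,5)·2^(1−C(5,2)) = 40365/256 ≈ 157.676.


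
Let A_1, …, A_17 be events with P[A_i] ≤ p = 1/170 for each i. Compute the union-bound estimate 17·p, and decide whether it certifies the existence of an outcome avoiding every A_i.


Union bound: P[∪_{i=1}^{17} A_i] ≤ Σ_i P[A_i] ≤ 17·p = 17·(1/170) = 1/10.
Numerically: 1/10 ≈ 0.1000.
Is 1/10 < 1? YES.
Since P[∪ A_i] ≤ 1/10 < 1, the complement has P[∩ A_i^c] ≥ 1 − 1/10 = 9/10 > 0, so some outcome avoids every A_i.

17·p = 1/10 ≈ 0.1000; existence CERTIFIED by the union bound.


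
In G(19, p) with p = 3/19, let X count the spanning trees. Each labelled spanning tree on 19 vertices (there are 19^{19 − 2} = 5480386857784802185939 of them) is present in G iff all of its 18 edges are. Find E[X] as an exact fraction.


K_19 has 19^{19 − 2} = 5480386857784802185939 labelled spanning trees.
For each such spanning tree H, let X_H = 1 if all 18 edges of H are present in G. Then P[X_H = 1] = p^{18} = (3/19)^{18} = 387420489/104127350297911241532841.
By linearity of expectation: E[X] = Σ_H E[X_H] = 5480386857784802185939 · p^{18} = 5480386857784802185939 · 387420489/104127350297911241532841 = 387420489/19.
Numerically: E[X] ≈ 2.039e+07.

E[X] = 5480386857784802185939 · (3/19)^{18} = 387420489/19 ≈ 2.039e+07.


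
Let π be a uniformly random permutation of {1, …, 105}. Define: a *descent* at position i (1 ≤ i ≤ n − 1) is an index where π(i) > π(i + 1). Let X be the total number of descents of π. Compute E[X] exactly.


Write X = Σ X_I over i = 1, …, 104, with X_I the indicator of one descent.
There are 104 indicators.
For each fixed i, the pair (π(i), π(i+1)) is a uniformly random ordered pair of distinct values from {1, …, 105}; by symmetry P[π(i) > π(i+1)] = 1/2.
By linearity: E[X] = 104 · (1/2) = (105 − 1) · (1/2) = 52 ≈ 52.00000.

E[X] = 52 = 52.00000.


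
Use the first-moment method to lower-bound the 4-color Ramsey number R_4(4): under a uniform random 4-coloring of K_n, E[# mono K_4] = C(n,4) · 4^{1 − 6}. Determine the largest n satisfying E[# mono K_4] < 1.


We need C(n, 4) · 4^{1 − 6} < 1, i.e. C(n, 4) < 4^{6 − 1} = 1024.
Check values of n near the boundary:
  n = 8: C(8, 4) = 70; 70 < 1024? YES
  n = 9: C(9, 4) = 126; 126 < 1024? YES
  n = 10: C(10, 4) = 210; 210 < 1024? YES
  n = 11: C(11, 4) = 330; 330 < 1024? YES
  n = 12: C(12, 4) = 495; 495 < 1024? YES
  n = 13: C(13, 4) = 715; 715 < 1024? YES
  n = 14: C(14, 4) = 1001; 1001 < 1024? YES
  n = 15: C(15, 4) = 1365; 1365 < 1024? NO
The largest n with C(n, 4) < 1024 is n = 14 (where E[X] = 1001/1024 ≈ 0.977539). Hence R_4(4) > 14, i.e. R_4(4) ≥ 15.

Largest n = 14; hence R_4(4) > 14.


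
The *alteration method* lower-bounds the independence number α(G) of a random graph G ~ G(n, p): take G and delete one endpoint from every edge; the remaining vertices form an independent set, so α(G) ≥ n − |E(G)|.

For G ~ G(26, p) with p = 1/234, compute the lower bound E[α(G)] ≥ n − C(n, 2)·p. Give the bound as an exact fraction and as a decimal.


E[|E(G)|] = C(26, 2)·p = 325 · (1/234) = 25/18.
E[α(G)] ≥ n − E[|E(G)|] = 26 − 25/18 = 443/18.
Numerically: ≈ 24.6111.
(This is only a lower bound; the true E[α(G)] may be larger.)

E[α(G)] ≥ 443/18 ≈ 24.6111.


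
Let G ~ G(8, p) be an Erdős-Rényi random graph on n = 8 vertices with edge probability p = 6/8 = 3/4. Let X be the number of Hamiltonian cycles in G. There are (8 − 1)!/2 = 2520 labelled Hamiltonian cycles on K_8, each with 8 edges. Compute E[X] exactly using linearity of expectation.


K_8 has (8 − 1)!/2 = 2520 labelled Hamiltonian cycles.
For each such Hamiltonian cycle H, let X_H = 1 if all 8 edges of H are present in G. Then P[X_H = 1] = p^{8} = (3/4)^{8} = 6561/65536.
By linearity: E[X] = Σ_H E[X_H] = 2520 · p^{8} = 2520 · 6561/65536 = 2066715/8192.
Numerically: E[X] ≈ 252.3.

E[X] = 2520 · (3/4)^{8} = 2066715/8192 ≈ 252.3.


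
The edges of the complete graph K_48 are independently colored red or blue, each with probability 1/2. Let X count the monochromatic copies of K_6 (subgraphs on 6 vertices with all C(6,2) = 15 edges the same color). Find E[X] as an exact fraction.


Let X = Σ_S X_S over the C(48, 6) = 12271512 subsets S of size 6, where X_S = 1 if the K_6 on S is monochromatic.
For a fixed S, the K_6 on S has C(6, 2) = 15 edges. P[all 15 edges red] = (1/2)^15, and likewise for blue, so P[monochromatic] = 2·(1/2)^15 = 2^{1 − 15} = 1/16384.
By linearity of expectation: E[X] = C(48, 6) · 2^{1 − 15} = 12271512 · 1/16384 = 1533939/2048.
Numerically: E[X] ≈ 748.9937.

E[X] = C(48,6)·2^(1−C(6,2)) = 1533939/2048 ≈ 748.9937.


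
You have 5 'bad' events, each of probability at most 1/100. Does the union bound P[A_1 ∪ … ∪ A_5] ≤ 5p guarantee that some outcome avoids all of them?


Union bound: P[∪_{i=1}^{5} A_i] ≤ Σ_i P[A_i] ≤ 5·p = 5·(1/100) = 1/20.
Numerically: 1/20 ≈ 0.050.
Is 1/20 < 1? YES.
Since P[∪ A_i] ≤ 1/20 < 1, the complement has P[∩ A_i^c] ≥ 1 − 1/20 = 19/20 > 0, so some outcome avoids every A_i.

5·p = 1/20 ≈ 0.050; existence CERTIFIED by the union bound.


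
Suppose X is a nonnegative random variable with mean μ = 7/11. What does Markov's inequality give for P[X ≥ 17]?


μ = E[X] = 7/11, a = 17.
Markov: P[X ≥ 17] ≤ μ/a = (7/11)/17 = 7/187.
Numerically: ≈ 0.037433.
(Since a = 17 > μ = 0.636364, the bound 7/187 is < 1 and informative.)

P[X ≥ 17] ≤ 7/187 ≈ 0.037433.


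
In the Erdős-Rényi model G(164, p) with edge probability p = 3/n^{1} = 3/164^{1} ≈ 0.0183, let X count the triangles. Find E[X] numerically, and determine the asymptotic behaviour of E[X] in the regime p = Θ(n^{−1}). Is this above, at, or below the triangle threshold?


Number of potential triangles: C(164, 3) = 721764.
Each occurs with probability p³ ≈ (0.0183)³ ≈ 6.12114e-06.
By linearity: E[X] = C(164, 3)·p³ ≈ 721764 · 6.12114e-06 ≈ 4.418.
Here α = 1, so p = 3/n is exactly at the triangle threshold p ~ 1/n. Asymptotically E[X] → c³/6 = 3³/6 = 9/2 ≈ 4.500, a bounded constant. In this regime the triangle count is asymptotically Poisson(c³/6).

E[X] ≈ 4.418; in regime p = Θ(1/n^{1}) E[X] stays bounded (at the triangle threshold p ~ 1/n).


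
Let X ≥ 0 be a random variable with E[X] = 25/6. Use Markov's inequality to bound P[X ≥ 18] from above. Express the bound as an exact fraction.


μ = E[X] = 25/6, a = 18.
Markov: P[X ≥ 18] ≤ μ/a = (25/6)/18 = 25/108.
Numerically: ≈ 0.231481.
(Since a = 18 > μ = 4.166667, the bound 25/108 is < 1 and informative.)

P[X ≥ 18] ≤ 25/108 ≈ 0.231481.


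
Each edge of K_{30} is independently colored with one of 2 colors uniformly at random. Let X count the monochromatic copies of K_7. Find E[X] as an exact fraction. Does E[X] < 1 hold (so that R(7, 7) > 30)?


E[X] = C(30, 7) · 2^{1 − 21} = 2035800 · 2^{−20} = 2035800/1048576.
As a reduced fraction: E[X] = 254475/131072 ≈ 1.941.
Is E[X] < 1? NO.
Since E[X] ≥ 1, the first-moment bound is inconclusive at n = 30; it does NOT by itself certify R(7, 7) > 30.

E[X] = 254475/131072 ≈ 1.941; E[X] ≥ 1; first-moment method inconclusive here.


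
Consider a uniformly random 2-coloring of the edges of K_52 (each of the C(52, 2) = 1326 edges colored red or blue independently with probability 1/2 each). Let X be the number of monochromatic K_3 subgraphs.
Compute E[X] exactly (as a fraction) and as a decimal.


Let X = Σ_S X_S over the C(52, 3) = 22100 subsets S of size 3, where X_S = 1 if the K_3 on S is monochromatic.
For a fixed S, the K_3 on S has C(3, 2) = 3 edges. P[all 3 edges red] = (1/2)^3, and likewise for blue, so P[monochromatic] = 2·(1/2)^3 = 2^{1 − 3} = 1/4.
By linearity of expectation: E[X] = C(52, 3) · 2^{1 − 3} = 22100 · 1/4 = 5525.
Numerically: E[X] ≈ 5525.00000.

E[X] = C(52,3)·2^(1−C(3,2)) = 5525 ≈ 5525.00000.


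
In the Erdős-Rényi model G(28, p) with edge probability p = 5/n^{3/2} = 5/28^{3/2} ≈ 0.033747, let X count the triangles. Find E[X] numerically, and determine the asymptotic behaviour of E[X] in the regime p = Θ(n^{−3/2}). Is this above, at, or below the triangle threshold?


Number of potential triangles: C(28, 3) = 3276.
Each occurs with probability p³ ≈ (0.033747)³ ≈ 3.8432521e-05.
By linearity: E[X] = C(28, 3)·p³ ≈ 3276 · 3.8432521e-05 ≈ 0.12590.
Since α = 3/2 > 1, p = c/n^{3/2} = o(1/n) is below the triangle threshold p ~ 1/n. Asymptotically E[X] ~ (c³/6)·n^{3(1−α)} = (5³/6)·n^{-1.5} → 0, so by Markov's inequality G has no triangles w.h.p.

E[X] ≈ 0.12590; in regime p = Θ(1/n^{3/2}) E[X] tends to 0 (below the triangle threshold p ~ 1/n).


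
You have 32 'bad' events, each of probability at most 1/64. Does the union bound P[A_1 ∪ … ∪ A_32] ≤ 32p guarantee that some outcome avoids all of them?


Union bound: P[∪_{i=1}^{32} A_i] ≤ Σ_i P[A_i] ≤ 32·p = 32·(1/64) = 1/2.
Numerically: 1/2 ≈ 0.50000.
Is 1/2 < 1? YES.
Since P[∪ A_i] ≤ 1/2 < 1, the complement has P[∩ A_i^c] ≥ 1 − 1/2 = 1/2 > 0, so some outcome avoids every A_i.

32·p = 1/2 ≈ 0.50000; existence CERTIFIED by the union bound.


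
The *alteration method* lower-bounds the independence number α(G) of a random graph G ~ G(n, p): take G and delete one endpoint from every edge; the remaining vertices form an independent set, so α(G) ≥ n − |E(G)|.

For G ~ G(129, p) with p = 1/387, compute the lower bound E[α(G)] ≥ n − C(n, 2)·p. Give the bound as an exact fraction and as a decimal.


E[|E(G)|] = C(129, 2)·p = 8256 · (1/387) = 64/3.
E[α(G)] ≥ n − E[|E(G)|] = 129 − 64/3 = 323/3.
Numerically: ≈ 107.66667.
(This is only a lower bound; the true E[α(G)] may be larger.)

E[α(G)] ≥ 323/3 ≈ 107.66667.


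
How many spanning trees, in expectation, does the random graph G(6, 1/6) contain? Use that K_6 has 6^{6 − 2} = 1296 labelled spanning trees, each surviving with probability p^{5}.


K_6 has 6^{6 − 2} = 1296 labelled spanning trees.
For each such spanning tree H, let X_H = 1 if all 5 edges of H are present in G. Then P[X_H = 1] = p^{5} = (1/6)^{5} = 1/7776.
By linearity: E[X] = Σ_H E[X_H] = 1296 · p^{5} = 1296 · 1/7776 = 1/6.
Numerically: E[X] ≈ 0.167.

E[X] = 1296 · (1/6)^{5} = 1/6 ≈ 0.167.


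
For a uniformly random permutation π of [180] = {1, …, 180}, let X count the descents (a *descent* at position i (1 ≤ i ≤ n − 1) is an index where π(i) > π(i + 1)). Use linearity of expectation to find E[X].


Write X = Σ X_I over i = 1, …, 179, with X_I the indicator of one descent.
There are 179 indicators.
For each fixed i, the pair (π(i), π(i+1)) is a uniformly random ordered pair of distinct values from {1, …, 180}; by symmetry P[π(i) > π(i+1)] = 1/2.
By linearity: E[X] = 179 · (1/2) = (180 − 1) · (1/2) = 179/2 ≈ 89.50000.

E[X] = 179/2 = 89.50000.


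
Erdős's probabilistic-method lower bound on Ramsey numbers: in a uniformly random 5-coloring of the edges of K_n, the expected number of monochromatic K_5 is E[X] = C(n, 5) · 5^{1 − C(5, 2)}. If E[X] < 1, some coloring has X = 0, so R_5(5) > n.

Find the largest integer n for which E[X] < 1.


We need C(n, 5) · 5^{1 − 10} < 1, i.e. C(n, 5) < 5^{10 − 1} = 1953125.
Check values of n near the boundary:
  n = 43: C(43, 5) = 962598; 962598 < 1953125? YES
  n = 44: C(44, 5) = 1086008; 1086008 < 1953125? YES
  n = 45: C(45, 5) = 1221759; 1221759 < 1953125? YES
  n = 46: C(46, 5) = 1370754; 1370754 < 1953125? YES
  n = 47: C(47, 5) = 1533939; 1533939 < 1953125? YES
  n = 48: C(48, 5) = 1712304; 1712304 < 1953125? YES
  n = 49: C(49, 5) = 1906884; 1906884 < 1953125? YES
  n = 50: C(50, 5) = 2118760; 2118760 < 1953125? NO
  n = 51: C(51, 5) = 2349060; 2349060 < 1953125? NO
  n = 52: C(52, 5) = 2598960; 2598960 < 1953125? NO
The largest n with C(n, 5) < 1953125 is n = 49 (where E[X] = 1906884/1953125 ≈ 0.9763246). Hence R_5(5) > 49, i.e. R_5(5) ≥ 50.

Largest n = 49; hence R_5(5) > 49.


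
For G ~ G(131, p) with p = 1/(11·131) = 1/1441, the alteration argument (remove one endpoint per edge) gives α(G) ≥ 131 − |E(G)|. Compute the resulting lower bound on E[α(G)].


E[|E(G)|] = C(131, 2)·p = 8515 · (1/1441) = 65/11.
E[α(G)] ≥ n − E[|E(G)|] = 131 − 65/11 = 1376/11.
Numerically: ≈ 125.09091.
(This is only a lower bound; the true E[α(G)] may be larger.)

E[α(G)] ≥ 1376/11 ≈ 125.09091.


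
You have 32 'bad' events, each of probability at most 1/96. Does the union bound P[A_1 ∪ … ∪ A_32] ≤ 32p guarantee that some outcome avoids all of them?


Union bound: P[∪_{i=1}^{32} A_i] ≤ Σ_i P[A_i] ≤ 32·p = 32·(1/96) = 1/3.
Numerically: 1/3 ≈ 0.33333.
Is 1/3 < 1? YES.
Since P[∪ A_i] ≤ 1/3 < 1, the complement has P[∩ A_i^c] ≥ 1 − 1/3 = 2/3 > 0, so some outcome avoids every A_i.

32·p = 1/3 ≈ 0.33333; existence CERTIFIED by the union bound.


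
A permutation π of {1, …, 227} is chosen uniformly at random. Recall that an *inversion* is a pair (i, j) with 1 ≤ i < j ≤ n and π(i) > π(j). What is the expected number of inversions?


Write X = Σ X_I over the C(227, 2) = 25651 pairs i < j, with X_I the indicator of one inversion.
There are 25651 indicators.
For each fixed pair i < j, the values π(i) and π(j) are two distinct elements of {1, …, 227} in uniformly random order; by symmetry P[π(i) > π(j)] = 1/2.
By linearity: E[X] = 25651 · (1/2) = C(227, 2) · (1/2) = 25651/2 = 25651/2 ≈ 12825.500.

E[X] = 25651/2 = 12825.500.


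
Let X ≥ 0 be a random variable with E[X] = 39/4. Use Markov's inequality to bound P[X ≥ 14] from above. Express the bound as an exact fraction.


μ = E[X] = 39/4, a = 14.
Markov: P[X ≥ 14] ≤ μ/a = (39/4)/14 = 39/56.
Numerically: ≈ 0.6964.
(Since a = 14 > μ = 9.7500, the bound 39/56 is < 1 and informative.)

P[X ≥ 14] ≤ 39/56 ≈ 0.6964.


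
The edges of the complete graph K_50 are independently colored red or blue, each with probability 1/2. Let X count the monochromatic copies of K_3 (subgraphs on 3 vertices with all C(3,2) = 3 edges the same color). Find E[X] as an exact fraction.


Let X = Σ_S X_S over the C(50, 3) = 19600 subsets S of size 3, where X_S = 1 if the K_3 on S is monochromatic.
For a fixed S, the K_3 on S has C(3, 2) = 3 edges. P[all 3 edges red] = (1/2)^3, and likewise for blue, so P[monochromatic] = 2·(1/2)^3 = 2^{1 − 3} = 1/4.
By linearity: E[X] = C(50, 3) · 2^{1 − 3} = 19600 · 1/4 = 4900.
Numerically: E[X] ≈ 4900.000000.

E[X] = C(50,3)·2^(1−C(3,2)) = 4900 ≈ 4900.000000.


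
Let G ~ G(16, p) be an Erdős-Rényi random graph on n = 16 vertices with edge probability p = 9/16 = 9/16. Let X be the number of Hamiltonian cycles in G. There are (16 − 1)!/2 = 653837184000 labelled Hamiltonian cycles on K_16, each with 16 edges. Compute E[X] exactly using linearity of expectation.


K_16 has (16 − 1)!/2 = 653837184000 labelled Hamiltonian cycles.
For each such Hamiltonian cycle H, let X_H = 1 if all 16 edges of H are present in G. Then P[X_H = 1] = p^{16} = (9/16)^{16} = 1853020188851841/18446744073709551616.
By linearity: E[X] = Σ_H E[X_H] = 653837184000 · p^{16} = 653837184000 · 1853020188851841/18446744073709551616 = 1183177248216831945952875/18014398509481984.
Numerically: E[X] ≈ 6.568e+07.

E[X] = 653837184000 · (9/16)^{16} = 1183177248216831945952875/18014398509481984 ≈ 6.568e+07.


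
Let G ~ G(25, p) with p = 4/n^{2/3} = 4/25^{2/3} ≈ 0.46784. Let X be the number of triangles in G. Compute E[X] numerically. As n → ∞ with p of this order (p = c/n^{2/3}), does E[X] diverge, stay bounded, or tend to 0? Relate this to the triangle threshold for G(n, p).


Number of potential triangles: C(25, 3) = 2300.
Each occurs with probability p³ ≈ (0.46784)³ ≈ 1.0240000e-01.
By linearity: E[X] = C(25, 3)·p³ ≈ 2300 · 1.0240000e-01 ≈ 235.52000.
Since α = 2/3 < 1, p = c/n^{2/3} ≫ 1/n is above the triangle threshold p ~ 1/n. Asymptotically E[X] ~ (c³/6)·n^{3(1−α)} = (4³/6)·n^{1} → ∞; triangles are abundant w.h.p.

E[X] ≈ 235.52000; in regime p = Θ(1/n^{2/3}) E[X] diverges (above the triangle threshold p ~ 1/n).
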